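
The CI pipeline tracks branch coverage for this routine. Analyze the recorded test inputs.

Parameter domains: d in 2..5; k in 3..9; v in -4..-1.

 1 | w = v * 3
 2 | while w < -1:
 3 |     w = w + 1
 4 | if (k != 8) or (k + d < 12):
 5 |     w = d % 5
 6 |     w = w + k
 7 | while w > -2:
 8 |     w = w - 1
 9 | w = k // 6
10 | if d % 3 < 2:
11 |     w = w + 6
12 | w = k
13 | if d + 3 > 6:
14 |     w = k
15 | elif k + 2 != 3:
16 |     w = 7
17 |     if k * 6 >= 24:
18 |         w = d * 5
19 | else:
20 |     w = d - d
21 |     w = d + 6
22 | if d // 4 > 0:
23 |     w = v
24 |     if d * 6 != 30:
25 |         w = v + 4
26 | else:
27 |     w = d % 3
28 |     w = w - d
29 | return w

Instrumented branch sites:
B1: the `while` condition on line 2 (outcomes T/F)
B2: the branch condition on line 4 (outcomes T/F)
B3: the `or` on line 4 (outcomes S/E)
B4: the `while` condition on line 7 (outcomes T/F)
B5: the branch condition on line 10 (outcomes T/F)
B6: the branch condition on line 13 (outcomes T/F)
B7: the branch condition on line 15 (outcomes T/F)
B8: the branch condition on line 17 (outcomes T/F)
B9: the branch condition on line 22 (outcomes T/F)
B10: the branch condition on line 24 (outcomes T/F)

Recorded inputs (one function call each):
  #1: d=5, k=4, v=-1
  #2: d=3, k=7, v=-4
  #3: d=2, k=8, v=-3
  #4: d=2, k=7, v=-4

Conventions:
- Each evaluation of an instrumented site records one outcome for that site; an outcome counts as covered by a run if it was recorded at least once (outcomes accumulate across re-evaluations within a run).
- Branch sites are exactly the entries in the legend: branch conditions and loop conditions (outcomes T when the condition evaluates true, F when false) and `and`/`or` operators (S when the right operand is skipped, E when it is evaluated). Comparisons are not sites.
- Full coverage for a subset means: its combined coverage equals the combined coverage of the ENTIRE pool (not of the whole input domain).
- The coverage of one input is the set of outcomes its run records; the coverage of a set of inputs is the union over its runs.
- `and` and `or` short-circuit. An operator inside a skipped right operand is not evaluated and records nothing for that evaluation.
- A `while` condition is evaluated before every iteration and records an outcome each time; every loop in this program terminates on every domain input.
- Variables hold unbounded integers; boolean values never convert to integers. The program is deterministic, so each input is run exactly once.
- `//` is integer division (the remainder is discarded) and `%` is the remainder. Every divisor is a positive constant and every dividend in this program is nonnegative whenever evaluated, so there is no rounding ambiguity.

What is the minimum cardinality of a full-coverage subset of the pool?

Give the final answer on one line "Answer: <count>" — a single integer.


run #1 (d=5, k=4, v=-1) runs B1->T, B1->T, B1->F, B3->S, B2->T, B4->T, B4->T, B4->T, B4->T, B4->T, B4->T, B4->F, B5->F, B6->T, ...; records B1=T, B1=F, B2=T, B3=S, B4=T, B4=F, B5=F, B6=T, B9=T, B10=F
run #2 (d=3, k=7, v=-4) runs B1->T, B1->T, B1->T, B1->T, B1->T, B1->T, B1->T, B1->T, B1->T, B1->T, B1->T, B1->F, B3->S, B2->T, ...; records B1=T, B1=F, B2=T, B3=S, B4=T, B4=F, B5=T, B6=F, B7=T, B8=T, B9=F
run #3 (d=2, k=8, v=-3) runs B1->T, B1->T, B1->T, B1->T, B1->T, B1->T, B1->T, B1->T, B1->F, B3->E, B2->T, B4->T, B4->T, B4->T, ...; records B1=T, B1=F, B2=T, B3=E, B4=T, B4=F, B5=F, B6=F, B7=T, B8=T, B9=F
run #4 (d=2, k=7, v=-4) runs B1->T, B1->T, B1->T, B1->T, B1->T, B1->T, B1->T, B1->T, B1->T, B1->T, B1->T, B1->F, B3->S, B2->T, ...; records B1=T, B1=F, B2=T, B3=S, B4=T, B4=F, B5=F, B6=F, B7=T, B8=T, B9=F
together the pool reaches 16 outcomes: B1=T, B1=F, B2=T, B3=S, B3=E, B4=T, B4=F, B5=T, B5=F, B6=T, B6=F, B7=T, B8=T, B9=T, B9=F, B10=F
checked all size-1 subsets: none covers 16 outcomes (max 11/16)
checked all size-2 subsets: none covers 16 outcomes (max 15/16)
at size 3, {1, 2, 3} reaches all 16 outcomes; every lexicographically earlier size-3 subset fails
Answer: 3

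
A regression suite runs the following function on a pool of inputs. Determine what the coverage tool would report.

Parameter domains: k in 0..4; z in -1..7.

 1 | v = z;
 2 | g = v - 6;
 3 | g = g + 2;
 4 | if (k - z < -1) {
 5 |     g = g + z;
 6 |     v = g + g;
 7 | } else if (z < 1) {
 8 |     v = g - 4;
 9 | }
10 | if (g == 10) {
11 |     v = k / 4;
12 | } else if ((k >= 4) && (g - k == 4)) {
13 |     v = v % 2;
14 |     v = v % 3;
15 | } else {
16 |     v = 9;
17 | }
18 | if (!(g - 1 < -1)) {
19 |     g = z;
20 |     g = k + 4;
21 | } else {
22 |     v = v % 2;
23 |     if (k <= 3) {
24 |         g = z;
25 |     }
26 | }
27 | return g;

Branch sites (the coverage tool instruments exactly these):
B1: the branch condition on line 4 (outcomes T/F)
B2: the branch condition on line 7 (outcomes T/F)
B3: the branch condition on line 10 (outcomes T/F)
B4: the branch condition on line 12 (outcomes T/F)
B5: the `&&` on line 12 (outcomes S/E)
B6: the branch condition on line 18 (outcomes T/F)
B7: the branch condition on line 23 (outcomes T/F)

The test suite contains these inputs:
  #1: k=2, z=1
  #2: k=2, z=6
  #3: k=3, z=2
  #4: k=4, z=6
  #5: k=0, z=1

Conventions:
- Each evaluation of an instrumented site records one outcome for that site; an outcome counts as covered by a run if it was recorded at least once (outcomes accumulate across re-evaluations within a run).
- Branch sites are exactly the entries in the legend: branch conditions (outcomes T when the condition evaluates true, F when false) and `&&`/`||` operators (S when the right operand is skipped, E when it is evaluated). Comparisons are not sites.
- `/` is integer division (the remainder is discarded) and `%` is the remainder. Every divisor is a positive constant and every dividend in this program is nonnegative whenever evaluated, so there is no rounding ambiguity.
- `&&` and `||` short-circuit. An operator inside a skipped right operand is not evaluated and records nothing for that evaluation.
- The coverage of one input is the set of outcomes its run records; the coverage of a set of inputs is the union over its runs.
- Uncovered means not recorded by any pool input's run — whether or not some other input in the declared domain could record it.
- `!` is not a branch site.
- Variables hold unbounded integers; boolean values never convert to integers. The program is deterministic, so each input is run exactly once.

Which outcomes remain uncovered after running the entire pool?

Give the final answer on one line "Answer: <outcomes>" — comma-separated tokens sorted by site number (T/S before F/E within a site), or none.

input #1, k=2, z=1: events B1->F, B2->F, B3->F, B5->S, B4->F, B6->F, B7->T; outcomes B1=F, B2=F, B3=F, B4=F, B5=S, B6=F, B7=T
input #2, k=2, z=6: events B1->T, B3->F, B5->S, B4->F, B6->T; outcomes B1=T, B3=F, B4=F, B5=S, B6=T
input #3, k=3, z=2: events B1->F, B2->F, B3->F, B5->S, B4->F, B6->F, B7->T; outcomes B1=F, B2=F, B3=F, B4=F, B5=S, B6=F, B7=T
input #4, k=4, z=6: events B1->T, B3->F, B5->E, B4->T, B6->T; outcomes B1=T, B3=F, B4=T, B5=E, B6=T
input #5, k=0, z=1: events B1->F, B2->F, B3->F, B5->S, B4->F, B6->F, B7->T; outcomes B1=F, B2=F, B3=F, B4=F, B5=S, B6=F, B7=T
union over the pool: B1=T, B1=F, B2=F, B3=F, B4=T, B4=F, B5=S, B5=E, B6=T, B6=F, B7=T
uncovered (3 of 14): B2=T, B3=T, B7=F

Answer: B2=T, B3=T, B7=F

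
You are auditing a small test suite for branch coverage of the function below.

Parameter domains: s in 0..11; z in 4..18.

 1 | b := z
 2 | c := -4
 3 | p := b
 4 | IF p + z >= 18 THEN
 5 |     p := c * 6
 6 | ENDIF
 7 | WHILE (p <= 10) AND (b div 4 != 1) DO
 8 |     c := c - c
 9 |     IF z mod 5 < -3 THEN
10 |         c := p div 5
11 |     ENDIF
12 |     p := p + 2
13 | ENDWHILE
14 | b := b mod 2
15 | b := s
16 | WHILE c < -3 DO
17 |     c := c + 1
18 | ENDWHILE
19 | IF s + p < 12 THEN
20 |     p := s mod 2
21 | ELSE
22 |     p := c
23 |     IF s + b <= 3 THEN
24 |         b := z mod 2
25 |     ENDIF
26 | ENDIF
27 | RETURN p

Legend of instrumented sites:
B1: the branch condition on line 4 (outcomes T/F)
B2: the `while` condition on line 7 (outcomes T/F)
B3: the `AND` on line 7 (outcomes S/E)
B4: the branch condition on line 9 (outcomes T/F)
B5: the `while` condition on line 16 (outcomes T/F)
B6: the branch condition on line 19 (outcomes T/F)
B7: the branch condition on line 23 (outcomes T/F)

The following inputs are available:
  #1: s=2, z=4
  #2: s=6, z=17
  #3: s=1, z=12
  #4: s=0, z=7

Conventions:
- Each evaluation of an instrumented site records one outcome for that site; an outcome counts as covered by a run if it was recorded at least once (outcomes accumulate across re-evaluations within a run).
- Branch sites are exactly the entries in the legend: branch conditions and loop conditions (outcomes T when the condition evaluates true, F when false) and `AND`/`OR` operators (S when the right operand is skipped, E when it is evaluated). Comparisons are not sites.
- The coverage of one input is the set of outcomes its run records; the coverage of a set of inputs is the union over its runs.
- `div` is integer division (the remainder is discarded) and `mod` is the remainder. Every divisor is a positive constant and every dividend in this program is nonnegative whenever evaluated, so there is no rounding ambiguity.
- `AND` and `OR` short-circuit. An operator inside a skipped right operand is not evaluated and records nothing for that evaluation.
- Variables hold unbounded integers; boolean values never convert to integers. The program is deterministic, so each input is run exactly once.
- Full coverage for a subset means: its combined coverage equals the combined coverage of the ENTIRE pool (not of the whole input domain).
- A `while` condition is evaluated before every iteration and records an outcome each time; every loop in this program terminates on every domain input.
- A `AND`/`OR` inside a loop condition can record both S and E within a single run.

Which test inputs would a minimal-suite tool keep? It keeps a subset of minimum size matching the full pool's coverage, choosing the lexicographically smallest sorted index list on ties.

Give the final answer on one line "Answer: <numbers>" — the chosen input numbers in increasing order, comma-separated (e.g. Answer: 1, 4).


input #1 (s=2, z=4): events B1->F, B3->E, B2->F, B5->T, B5->F, B6->T; covers B1=F, B2=F, B3=E, B5=T, B5=F, B6=T
input #2 (s=6, z=17): events B1->T, B3->E, B2->T, B4->F, B3->E, B2->T, B4->F, B3->E, B2->T, B4->F, B3->E, B2->T, B4->F, B3->E, ...; covers B1=T, B2=T, B2=F, B3=S, B3=E, B4=F, B5=F, B6=F, B7=F
input #3 (s=1, z=12): events B1->T, B3->E, B2->T, B4->F, B3->E, B2->T, B4->F, B3->E, B2->T, B4->F, B3->E, B2->T, B4->F, B3->E, ...; covers B1=T, B2=T, B2=F, B3=S, B3=E, B4=F, B5=F, B6=F, B7=T
input #4 (s=0, z=7): events B1->F, B3->E, B2->F, B5->T, B5->F, B6->T; covers B1=F, B2=F, B3=E, B5=T, B5=F, B6=T
together the pool reaches 13 outcomes: B1=T, B1=F, B2=T, B2=F, B3=S, B3=E, B4=F, B5=T, B5=F, B6=T, B6=F, B7=T, B7=F
every size-1 subset falls short of the 13 outcomes (best: 9/13)
every size-2 subset falls short of the 13 outcomes (best: 12/13)
size 3: inputs {1, 2, 3} cover all 13 outcomes, and no lexicographically smaller subset of this size does
Answer: 1, 2, 3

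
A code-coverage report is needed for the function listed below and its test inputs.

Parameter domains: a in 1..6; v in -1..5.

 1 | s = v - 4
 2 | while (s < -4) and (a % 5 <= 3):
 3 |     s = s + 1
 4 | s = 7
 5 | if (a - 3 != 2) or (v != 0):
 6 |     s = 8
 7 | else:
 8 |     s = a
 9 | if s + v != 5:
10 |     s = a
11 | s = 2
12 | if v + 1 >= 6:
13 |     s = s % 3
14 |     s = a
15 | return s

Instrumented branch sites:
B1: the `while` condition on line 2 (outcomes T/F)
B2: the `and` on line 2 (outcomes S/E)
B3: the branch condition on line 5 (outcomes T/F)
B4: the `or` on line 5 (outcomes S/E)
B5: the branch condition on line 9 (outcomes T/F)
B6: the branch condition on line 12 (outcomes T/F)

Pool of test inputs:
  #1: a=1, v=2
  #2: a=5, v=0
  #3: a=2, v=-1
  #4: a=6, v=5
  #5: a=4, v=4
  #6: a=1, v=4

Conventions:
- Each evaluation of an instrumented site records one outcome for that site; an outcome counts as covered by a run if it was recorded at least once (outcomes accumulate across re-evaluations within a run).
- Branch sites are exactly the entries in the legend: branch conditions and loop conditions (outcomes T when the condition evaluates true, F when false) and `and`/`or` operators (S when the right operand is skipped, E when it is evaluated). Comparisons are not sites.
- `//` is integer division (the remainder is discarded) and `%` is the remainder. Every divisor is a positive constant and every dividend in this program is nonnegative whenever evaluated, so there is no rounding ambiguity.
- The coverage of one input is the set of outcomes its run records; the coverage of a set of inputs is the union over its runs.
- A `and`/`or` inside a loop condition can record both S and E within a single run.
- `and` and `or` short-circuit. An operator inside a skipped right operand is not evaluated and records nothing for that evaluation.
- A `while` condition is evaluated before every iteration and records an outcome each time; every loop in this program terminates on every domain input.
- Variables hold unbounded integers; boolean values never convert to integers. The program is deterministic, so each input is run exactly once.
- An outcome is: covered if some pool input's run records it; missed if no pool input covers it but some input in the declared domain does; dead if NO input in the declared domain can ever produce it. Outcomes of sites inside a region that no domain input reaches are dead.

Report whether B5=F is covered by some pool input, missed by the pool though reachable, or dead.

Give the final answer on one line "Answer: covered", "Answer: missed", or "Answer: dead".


B5=F is recorded by pool input(s) 2 -> covered
Answer: covered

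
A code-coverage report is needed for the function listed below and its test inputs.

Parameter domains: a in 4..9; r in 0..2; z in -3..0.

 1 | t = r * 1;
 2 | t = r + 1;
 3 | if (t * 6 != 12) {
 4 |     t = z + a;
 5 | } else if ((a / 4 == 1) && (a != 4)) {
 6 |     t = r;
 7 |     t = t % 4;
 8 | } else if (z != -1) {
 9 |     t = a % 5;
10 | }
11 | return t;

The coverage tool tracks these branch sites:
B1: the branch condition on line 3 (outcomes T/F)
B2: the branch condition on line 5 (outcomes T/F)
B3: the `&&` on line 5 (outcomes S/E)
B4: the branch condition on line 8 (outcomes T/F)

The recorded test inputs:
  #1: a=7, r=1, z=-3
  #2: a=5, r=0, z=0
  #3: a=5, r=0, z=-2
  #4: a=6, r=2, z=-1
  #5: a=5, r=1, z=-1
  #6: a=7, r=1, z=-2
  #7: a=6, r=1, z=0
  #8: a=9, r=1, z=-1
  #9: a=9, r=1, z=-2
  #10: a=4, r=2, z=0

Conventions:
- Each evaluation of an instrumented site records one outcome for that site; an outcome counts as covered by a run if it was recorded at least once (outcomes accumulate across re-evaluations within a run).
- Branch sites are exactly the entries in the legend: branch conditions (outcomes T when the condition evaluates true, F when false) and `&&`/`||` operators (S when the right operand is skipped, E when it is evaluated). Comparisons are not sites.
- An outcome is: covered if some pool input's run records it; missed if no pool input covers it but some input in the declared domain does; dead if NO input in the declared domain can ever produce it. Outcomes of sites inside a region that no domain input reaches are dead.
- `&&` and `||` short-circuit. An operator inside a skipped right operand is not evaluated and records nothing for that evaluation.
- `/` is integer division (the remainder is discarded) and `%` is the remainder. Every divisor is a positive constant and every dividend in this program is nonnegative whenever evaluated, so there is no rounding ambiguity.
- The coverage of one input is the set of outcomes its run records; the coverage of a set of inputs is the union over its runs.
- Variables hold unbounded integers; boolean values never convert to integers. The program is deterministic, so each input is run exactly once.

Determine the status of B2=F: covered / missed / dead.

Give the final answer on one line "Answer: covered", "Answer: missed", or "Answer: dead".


B2=F is recorded by pool input(s) 8, 9 -> covered
Answer: covered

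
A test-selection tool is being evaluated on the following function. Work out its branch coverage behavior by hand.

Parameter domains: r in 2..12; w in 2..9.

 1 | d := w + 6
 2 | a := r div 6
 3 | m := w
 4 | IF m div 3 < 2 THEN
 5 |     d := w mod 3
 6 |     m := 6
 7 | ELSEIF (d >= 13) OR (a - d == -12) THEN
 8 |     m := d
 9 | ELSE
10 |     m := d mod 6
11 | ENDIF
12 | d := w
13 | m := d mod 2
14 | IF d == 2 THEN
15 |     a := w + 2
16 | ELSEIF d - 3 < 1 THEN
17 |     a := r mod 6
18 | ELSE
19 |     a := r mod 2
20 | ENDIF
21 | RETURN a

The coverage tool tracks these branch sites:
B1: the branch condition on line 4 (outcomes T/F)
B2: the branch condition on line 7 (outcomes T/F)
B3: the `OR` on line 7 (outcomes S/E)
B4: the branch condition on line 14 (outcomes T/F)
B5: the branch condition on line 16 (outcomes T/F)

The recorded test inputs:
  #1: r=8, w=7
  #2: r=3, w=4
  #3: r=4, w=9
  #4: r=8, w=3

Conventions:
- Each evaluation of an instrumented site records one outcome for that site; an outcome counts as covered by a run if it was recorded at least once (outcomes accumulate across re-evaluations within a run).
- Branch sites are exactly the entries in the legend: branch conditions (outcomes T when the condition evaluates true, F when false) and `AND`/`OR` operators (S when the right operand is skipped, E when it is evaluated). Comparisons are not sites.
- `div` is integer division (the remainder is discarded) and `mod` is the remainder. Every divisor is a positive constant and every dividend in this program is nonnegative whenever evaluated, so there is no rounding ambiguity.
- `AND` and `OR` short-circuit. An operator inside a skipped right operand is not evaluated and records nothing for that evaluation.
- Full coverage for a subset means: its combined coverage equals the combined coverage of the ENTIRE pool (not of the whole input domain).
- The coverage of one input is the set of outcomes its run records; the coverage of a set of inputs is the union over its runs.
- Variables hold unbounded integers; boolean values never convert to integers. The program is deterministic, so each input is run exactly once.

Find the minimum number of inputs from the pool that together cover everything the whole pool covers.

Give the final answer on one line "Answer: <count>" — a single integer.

input #1, r=8, w=7: events B1->F, B3->S, B2->T, B4->F, B5->F; outcomes B1=F, B2=T, B3=S, B4=F, B5=F
input #2, r=3, w=4: events B1->T, B4->F, B5->F; outcomes B1=T, B4=F, B5=F
input #3, r=4, w=9: events B1->F, B3->S, B2->T, B4->F, B5->F; outcomes B1=F, B2=T, B3=S, B4=F, B5=F
input #4, r=8, w=3: events B1->T, B4->F, B5->T; outcomes B1=T, B4=F, B5=T
together the pool reaches 7 outcomes: B1=T, B1=F, B2=T, B3=S, B4=F, B5=T, B5=F
size 1 is not enough: best union over all size-1 subsets is 5/7
inputs {1, 4} (size 2) cover everything; no size-2 subset with a lexicographically smaller index list covers all 7

Answer: 2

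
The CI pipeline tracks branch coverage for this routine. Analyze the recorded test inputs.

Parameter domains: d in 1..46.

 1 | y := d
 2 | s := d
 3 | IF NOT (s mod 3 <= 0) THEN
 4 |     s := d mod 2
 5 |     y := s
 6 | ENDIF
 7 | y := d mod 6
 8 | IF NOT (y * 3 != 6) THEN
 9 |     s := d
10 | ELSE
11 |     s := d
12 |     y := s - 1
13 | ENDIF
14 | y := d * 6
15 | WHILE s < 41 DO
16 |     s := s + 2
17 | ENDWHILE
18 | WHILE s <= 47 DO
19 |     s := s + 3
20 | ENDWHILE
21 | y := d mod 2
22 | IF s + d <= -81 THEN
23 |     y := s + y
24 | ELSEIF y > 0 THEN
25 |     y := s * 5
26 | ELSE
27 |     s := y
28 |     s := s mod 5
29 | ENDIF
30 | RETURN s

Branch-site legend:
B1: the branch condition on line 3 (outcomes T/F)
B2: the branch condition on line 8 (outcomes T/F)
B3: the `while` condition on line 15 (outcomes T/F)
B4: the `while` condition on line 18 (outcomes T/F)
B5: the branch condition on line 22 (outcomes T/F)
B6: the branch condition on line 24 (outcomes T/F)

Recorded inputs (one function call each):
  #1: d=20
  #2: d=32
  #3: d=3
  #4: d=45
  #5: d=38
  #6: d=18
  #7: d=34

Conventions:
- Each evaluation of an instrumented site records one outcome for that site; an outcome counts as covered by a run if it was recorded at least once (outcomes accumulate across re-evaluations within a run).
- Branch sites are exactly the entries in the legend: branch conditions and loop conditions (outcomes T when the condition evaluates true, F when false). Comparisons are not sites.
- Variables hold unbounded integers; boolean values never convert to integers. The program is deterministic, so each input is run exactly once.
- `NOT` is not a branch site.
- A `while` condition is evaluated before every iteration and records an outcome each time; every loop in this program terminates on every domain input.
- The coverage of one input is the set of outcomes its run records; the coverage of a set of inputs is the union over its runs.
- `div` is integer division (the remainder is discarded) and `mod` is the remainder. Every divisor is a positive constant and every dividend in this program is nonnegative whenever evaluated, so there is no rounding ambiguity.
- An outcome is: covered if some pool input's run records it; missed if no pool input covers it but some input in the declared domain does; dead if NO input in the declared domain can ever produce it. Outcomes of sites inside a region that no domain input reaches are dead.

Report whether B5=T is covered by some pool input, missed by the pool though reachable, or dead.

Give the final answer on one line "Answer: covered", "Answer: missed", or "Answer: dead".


no pool input records B5=T
checking all 46 inputs in the declared domain: B5=T is never recorded -> dead
Answer: dead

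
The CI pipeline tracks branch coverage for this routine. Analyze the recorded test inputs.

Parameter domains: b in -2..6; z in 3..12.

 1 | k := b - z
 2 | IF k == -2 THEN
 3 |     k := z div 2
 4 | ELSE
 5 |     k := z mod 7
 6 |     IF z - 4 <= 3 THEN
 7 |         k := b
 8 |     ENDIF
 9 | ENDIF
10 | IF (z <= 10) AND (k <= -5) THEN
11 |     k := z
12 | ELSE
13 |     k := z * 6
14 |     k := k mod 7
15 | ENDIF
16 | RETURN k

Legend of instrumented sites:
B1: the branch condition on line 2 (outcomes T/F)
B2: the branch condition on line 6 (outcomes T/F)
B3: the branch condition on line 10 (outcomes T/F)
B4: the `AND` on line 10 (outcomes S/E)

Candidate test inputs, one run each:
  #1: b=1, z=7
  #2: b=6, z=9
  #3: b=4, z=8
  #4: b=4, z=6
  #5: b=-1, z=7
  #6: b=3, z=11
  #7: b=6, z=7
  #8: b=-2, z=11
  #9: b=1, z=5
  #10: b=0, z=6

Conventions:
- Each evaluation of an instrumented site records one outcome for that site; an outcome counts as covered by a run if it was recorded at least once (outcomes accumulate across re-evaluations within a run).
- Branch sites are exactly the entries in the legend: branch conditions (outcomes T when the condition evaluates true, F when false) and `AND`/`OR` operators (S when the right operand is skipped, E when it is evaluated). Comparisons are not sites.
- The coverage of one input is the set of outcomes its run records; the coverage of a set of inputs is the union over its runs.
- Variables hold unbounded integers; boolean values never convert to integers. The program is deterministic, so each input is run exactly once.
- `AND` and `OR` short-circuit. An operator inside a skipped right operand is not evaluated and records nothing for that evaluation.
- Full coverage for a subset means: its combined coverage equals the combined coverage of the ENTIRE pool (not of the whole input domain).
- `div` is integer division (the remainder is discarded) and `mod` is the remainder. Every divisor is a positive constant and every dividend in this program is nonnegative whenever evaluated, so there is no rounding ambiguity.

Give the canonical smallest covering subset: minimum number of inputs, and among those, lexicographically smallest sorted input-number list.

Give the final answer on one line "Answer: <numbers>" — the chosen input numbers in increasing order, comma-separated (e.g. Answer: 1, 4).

test 1 (b=1, z=7) hits B1=F, B2=T, B3=F, B4=E
test 2 (b=6, z=9) hits B1=F, B2=F, B3=F, B4=E
test 3 (b=4, z=8) hits B1=F, B2=F, B3=F, B4=E
test 4 (b=4, z=6) hits B1=T, B3=F, B4=E
test 5 (b=-1, z=7) hits B1=F, B2=T, B3=F, B4=E
test 6 (b=3, z=11) hits B1=F, B2=F, B3=F, B4=S
test 7 (b=6, z=7) hits B1=F, B2=T, B3=F, B4=E
test 8 (b=-2, z=11) hits B1=F, B2=F, B3=F, B4=S
test 9 (b=1, z=5) hits B1=F, B2=T, B3=F, B4=E
test 10 (b=0, z=6) hits B1=F, B2=T, B3=F, B4=E
the full pool covers 7 outcomes: B1=T, B1=F, B2=T, B2=F, B3=F, B4=S, B4=E
every size-1 subset falls short of the 7 outcomes (best: 4/7)
every size-2 subset falls short of the 7 outcomes (best: 6/7)
size 3: inputs {1, 4, 6} cover all 7 outcomes, and no lexicographically smaller subset of this size does

Answer: 1, 4, 6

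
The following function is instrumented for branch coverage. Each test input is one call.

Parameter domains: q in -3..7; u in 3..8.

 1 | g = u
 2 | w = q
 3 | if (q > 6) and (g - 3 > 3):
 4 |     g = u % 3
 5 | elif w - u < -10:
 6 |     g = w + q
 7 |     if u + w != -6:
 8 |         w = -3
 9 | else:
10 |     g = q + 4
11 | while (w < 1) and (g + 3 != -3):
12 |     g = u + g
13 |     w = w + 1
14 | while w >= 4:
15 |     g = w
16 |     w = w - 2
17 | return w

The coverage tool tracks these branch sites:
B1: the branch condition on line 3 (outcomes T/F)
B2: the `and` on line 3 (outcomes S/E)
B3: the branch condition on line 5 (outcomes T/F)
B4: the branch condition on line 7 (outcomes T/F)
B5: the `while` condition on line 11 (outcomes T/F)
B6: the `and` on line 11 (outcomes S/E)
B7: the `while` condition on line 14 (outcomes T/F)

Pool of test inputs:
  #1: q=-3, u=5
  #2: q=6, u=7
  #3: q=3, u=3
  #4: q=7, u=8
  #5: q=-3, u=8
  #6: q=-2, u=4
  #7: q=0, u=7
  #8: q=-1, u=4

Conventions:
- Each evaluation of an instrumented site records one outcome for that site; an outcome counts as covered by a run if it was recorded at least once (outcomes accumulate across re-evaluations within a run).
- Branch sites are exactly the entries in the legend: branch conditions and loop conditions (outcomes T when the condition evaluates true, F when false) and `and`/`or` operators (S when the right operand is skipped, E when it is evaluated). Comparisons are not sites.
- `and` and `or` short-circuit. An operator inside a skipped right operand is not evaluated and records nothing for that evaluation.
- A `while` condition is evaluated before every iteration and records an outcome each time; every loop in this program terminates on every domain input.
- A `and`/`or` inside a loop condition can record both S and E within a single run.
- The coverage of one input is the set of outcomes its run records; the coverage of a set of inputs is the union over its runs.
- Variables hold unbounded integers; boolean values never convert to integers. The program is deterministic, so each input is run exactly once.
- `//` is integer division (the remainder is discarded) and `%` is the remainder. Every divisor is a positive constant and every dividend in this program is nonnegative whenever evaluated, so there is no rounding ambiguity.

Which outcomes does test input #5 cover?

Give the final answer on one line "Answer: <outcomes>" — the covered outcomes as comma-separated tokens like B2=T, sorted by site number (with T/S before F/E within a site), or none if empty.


Tracing the run of input #5 (q=-3, u=8):
  B2->S, B1->F, B3->T, B4->T, B6->E, B5->F, B7->F
distinct outcomes covered: B1=F, B2=S, B3=T, B4=T, B5=F, B6=E, B7=F
Answer: B1=F, B2=S, B3=T, B4=T, B5=F, B6=E, B7=F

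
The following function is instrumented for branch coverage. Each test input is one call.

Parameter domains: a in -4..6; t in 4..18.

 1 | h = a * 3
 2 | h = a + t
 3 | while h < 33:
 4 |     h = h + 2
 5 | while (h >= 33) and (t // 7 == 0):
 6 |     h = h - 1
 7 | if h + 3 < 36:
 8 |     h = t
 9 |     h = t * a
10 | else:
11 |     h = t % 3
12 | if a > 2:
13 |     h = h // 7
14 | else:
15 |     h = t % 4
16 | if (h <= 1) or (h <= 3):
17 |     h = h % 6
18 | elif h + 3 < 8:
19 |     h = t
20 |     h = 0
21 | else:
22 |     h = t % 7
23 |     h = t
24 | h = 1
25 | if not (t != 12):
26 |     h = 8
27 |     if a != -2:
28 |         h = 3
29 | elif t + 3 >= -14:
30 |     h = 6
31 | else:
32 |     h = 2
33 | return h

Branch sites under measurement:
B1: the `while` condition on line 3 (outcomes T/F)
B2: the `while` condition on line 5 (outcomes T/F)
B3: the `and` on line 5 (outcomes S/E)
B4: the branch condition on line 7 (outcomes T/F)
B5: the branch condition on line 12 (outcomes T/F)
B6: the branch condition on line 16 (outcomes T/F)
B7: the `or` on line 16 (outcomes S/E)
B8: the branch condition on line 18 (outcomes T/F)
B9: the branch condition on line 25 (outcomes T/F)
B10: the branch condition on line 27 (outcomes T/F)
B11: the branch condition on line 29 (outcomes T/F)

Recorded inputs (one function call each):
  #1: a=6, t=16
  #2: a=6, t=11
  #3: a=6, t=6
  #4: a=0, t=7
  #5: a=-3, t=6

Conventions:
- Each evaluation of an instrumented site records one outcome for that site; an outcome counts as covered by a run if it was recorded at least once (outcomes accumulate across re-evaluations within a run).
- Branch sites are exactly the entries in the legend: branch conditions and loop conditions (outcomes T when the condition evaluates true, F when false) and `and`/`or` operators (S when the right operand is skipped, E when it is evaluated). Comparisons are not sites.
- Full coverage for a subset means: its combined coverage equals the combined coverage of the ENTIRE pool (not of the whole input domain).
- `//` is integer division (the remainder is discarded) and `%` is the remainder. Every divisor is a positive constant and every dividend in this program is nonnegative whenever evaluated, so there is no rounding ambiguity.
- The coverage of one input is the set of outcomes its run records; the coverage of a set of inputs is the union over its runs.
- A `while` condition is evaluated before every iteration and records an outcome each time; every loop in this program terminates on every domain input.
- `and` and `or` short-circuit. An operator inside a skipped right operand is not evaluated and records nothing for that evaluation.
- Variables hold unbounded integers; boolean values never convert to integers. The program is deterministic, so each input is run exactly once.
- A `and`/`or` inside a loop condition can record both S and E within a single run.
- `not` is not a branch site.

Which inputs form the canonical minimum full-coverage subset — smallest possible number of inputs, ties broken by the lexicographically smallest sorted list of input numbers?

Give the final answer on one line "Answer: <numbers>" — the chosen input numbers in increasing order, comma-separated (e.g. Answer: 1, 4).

input #1, a=6, t=16: events B1->T, B1->T, B1->T, B1->T, B1->T, B1->T, B1->F, B3->E, B2->F, B4->F, B5->T, B7->S, B6->T, B9->F, ...; outcomes B1=T, B1=F, B2=F, B3=E, B4=F, B5=T, B6=T, B7=S, B9=F, B11=T
input #2, a=6, t=11: events B1->T, B1->T, B1->T, B1->T, B1->T, B1->T, B1->T, B1->T, B1->F, B3->E, B2->F, B4->F, B5->T, B7->S, ...; outcomes B1=T, B1=F, B2=F, B3=E, B4=F, B5=T, B6=T, B7=S, B9=F, B11=T
input #3, a=6, t=6: events B1->T, B1->T, B1->T, B1->T, B1->T, B1->T, B1->T, B1->T, B1->T, B1->T, B1->T, B1->F, B3->E, B2->T, ...; outcomes B1=T, B1=F, B2=T, B2=F, B3=S, B3=E, B4=T, B5=T, B6=F, B7=E, B8=F, B9=F, B11=T
input #4, a=0, t=7: events B1->T, B1->T, B1->T, B1->T, B1->T, B1->T, B1->T, B1->T, B1->T, B1->T, B1->T, B1->T, B1->T, B1->F, ...; outcomes B1=T, B1=F, B2=F, B3=E, B4=F, B5=F, B6=T, B7=E, B9=F, B11=T
input #5, a=-3, t=6: events B1->T, B1->T, B1->T, B1->T, B1->T, B1->T, B1->T, B1->T, B1->T, B1->T, B1->T, B1->T, B1->T, B1->T, ...; outcomes B1=T, B1=F, B2=T, B2=F, B3=S, B3=E, B4=T, B5=F, B6=T, B7=E, B9=F, B11=T
union over all inputs: B1=T, B1=F, B2=T, B2=F, B3=S, B3=E, B4=T, B4=F, B5=T, B5=F, B6=T, B6=F, B7=S, B7=E, B8=F, B9=F, B11=T (17 outcomes)
every size-1 subset falls short of the 17 outcomes (best: 13/17)
every size-2 subset falls short of the 17 outcomes (best: 16/17)
inputs {1, 3, 4} (size 3) cover everything; no size-3 subset with a lexicographically smaller index list covers all 17

Answer: 1, 3, 4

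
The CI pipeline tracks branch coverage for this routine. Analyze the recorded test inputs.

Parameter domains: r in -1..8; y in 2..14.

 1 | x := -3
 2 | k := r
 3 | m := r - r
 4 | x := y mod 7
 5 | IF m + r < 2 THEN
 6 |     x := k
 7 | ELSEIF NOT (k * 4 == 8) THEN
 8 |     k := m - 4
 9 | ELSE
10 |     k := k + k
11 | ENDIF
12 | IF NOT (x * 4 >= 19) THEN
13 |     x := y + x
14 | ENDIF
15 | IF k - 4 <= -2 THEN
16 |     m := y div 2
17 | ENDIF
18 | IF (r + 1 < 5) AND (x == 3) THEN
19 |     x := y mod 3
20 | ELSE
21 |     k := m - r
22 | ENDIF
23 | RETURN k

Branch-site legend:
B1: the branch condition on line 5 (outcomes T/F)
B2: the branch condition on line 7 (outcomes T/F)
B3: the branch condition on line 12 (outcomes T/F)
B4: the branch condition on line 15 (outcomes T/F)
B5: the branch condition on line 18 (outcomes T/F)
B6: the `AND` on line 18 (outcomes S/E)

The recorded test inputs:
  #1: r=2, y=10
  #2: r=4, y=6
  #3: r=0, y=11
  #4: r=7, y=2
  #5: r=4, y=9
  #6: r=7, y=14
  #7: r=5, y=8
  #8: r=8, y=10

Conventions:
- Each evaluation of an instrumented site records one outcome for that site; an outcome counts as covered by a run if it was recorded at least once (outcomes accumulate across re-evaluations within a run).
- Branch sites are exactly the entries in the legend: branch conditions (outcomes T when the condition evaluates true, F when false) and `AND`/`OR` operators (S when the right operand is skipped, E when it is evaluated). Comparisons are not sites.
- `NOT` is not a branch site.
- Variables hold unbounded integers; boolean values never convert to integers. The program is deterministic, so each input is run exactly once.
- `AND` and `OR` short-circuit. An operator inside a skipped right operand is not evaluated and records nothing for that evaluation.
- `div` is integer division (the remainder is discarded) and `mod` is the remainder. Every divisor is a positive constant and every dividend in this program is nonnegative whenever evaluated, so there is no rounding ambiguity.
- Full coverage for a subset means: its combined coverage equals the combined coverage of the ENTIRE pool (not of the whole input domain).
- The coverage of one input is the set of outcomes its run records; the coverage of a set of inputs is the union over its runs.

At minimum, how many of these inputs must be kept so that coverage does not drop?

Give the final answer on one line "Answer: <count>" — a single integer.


#1 (r=2, y=10) -> B1->F, B2->F, B3->T, B4->F, B6->E, B5->F; covered: B1=F, B2=F, B3=T, B4=F, B5=F, B6=E
#2 (r=4, y=6) -> B1->F, B2->T, B3->F, B4->T, B6->S, B5->F; covered: B1=F, B2=T, B3=F, B4=T, B5=F, B6=S
#3 (r=0, y=11) -> B1->T, B3->T, B4->T, B6->E, B5->F; covered: B1=T, B3=T, B4=T, B5=F, B6=E
#4 (r=7, y=2) -> B1->F, B2->T, B3->T, B4->T, B6->S, B5->F; covered: B1=F, B2=T, B3=T, B4=T, B5=F, B6=S
#5 (r=4, y=9) -> B1->F, B2->T, B3->T, B4->T, B6->S, B5->F; covered: B1=F, B2=T, B3=T, B4=T, B5=F, B6=S
#6 (r=7, y=14) -> B1->F, B2->T, B3->T, B4->T, B6->S, B5->F; covered: B1=F, B2=T, B3=T, B4=T, B5=F, B6=S
#7 (r=5, y=8) -> B1->F, B2->T, B3->T, B4->T, B6->S, B5->F; covered: B1=F, B2=T, B3=T, B4=T, B5=F, B6=S
#8 (r=8, y=10) -> B1->F, B2->T, B3->T, B4->T, B6->S, B5->F; covered: B1=F, B2=T, B3=T, B4=T, B5=F, B6=S
together the pool reaches 11 outcomes: B1=T, B1=F, B2=T, B2=F, B3=T, B3=F, B4=T, B4=F, B5=F, B6=S, B6=E
every size-1 subset falls short of the 11 outcomes (best: 6/11)
every size-2 subset falls short of the 11 outcomes (best: 10/11)
the canonical winner is {1, 2, 3}: size 3, full 11-outcome coverage, earliest index list among size-3 covers
Answer: 3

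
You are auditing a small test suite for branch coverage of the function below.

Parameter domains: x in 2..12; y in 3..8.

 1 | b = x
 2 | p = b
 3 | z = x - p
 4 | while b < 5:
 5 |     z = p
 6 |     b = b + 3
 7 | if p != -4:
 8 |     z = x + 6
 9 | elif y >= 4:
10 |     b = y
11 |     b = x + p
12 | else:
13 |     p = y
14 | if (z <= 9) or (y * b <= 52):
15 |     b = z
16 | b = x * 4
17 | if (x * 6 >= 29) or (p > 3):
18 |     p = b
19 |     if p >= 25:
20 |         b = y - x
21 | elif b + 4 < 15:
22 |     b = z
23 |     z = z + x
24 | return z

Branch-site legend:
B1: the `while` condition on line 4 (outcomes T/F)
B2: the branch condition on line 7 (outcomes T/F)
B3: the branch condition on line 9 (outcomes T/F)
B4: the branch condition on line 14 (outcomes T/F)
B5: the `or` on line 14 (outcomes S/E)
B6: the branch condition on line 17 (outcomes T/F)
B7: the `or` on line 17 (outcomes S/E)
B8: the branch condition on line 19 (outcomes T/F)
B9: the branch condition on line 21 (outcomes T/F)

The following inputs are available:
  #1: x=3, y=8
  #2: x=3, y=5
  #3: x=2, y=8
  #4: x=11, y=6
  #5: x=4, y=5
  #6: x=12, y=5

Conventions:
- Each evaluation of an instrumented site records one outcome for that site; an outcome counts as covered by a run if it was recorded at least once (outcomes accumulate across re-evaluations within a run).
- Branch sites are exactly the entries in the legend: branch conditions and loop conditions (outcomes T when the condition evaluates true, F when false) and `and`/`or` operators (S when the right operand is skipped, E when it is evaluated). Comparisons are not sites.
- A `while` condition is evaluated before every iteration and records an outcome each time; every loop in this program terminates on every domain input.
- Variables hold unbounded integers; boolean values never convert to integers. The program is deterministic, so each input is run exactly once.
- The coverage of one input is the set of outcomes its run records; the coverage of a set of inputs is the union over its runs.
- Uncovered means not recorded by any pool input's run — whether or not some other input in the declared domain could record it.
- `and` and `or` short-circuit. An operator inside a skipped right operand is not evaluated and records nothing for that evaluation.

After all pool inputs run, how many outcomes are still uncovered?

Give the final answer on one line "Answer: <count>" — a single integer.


input #1 (x=3, y=8): events B1->T, B1->F, B2->T, B5->S, B4->T, B7->E, B6->F, B9->F; covers B1=T, B1=F, B2=T, B4=T, B5=S, B6=F, B7=E, B9=F
input #2 (x=3, y=5): events B1->T, B1->F, B2->T, B5->S, B4->T, B7->E, B6->F, B9->F; covers B1=T, B1=F, B2=T, B4=T, B5=S, B6=F, B7=E, B9=F
input #3 (x=2, y=8): events B1->T, B1->F, B2->T, B5->S, B4->T, B7->E, B6->F, B9->T; covers B1=T, B1=F, B2=T, B4=T, B5=S, B6=F, B7=E, B9=T
input #4 (x=11, y=6): events B1->F, B2->T, B5->E, B4->F, B7->S, B6->T, B8->T; covers B1=F, B2=T, B4=F, B5=E, B6=T, B7=S, B8=T
input #5 (x=4, y=5): events B1->T, B1->F, B2->T, B5->E, B4->T, B7->E, B6->T, B8->F; covers B1=T, B1=F, B2=T, B4=T, B5=E, B6=T, B7=E, B8=F
input #6 (x=12, y=5): events B1->F, B2->T, B5->E, B4->F, B7->S, B6->T, B8->T; covers B1=F, B2=T, B4=F, B5=E, B6=T, B7=S, B8=T
union over the pool: B1=T, B1=F, B2=T, B4=T, B4=F, B5=S, B5=E, B6=T, B6=F, B7=S, B7=E, B8=T, B8=F, B9=T, B9=F
uncovered (3 of 18): B2=F, B3=T, B3=F
Answer: 3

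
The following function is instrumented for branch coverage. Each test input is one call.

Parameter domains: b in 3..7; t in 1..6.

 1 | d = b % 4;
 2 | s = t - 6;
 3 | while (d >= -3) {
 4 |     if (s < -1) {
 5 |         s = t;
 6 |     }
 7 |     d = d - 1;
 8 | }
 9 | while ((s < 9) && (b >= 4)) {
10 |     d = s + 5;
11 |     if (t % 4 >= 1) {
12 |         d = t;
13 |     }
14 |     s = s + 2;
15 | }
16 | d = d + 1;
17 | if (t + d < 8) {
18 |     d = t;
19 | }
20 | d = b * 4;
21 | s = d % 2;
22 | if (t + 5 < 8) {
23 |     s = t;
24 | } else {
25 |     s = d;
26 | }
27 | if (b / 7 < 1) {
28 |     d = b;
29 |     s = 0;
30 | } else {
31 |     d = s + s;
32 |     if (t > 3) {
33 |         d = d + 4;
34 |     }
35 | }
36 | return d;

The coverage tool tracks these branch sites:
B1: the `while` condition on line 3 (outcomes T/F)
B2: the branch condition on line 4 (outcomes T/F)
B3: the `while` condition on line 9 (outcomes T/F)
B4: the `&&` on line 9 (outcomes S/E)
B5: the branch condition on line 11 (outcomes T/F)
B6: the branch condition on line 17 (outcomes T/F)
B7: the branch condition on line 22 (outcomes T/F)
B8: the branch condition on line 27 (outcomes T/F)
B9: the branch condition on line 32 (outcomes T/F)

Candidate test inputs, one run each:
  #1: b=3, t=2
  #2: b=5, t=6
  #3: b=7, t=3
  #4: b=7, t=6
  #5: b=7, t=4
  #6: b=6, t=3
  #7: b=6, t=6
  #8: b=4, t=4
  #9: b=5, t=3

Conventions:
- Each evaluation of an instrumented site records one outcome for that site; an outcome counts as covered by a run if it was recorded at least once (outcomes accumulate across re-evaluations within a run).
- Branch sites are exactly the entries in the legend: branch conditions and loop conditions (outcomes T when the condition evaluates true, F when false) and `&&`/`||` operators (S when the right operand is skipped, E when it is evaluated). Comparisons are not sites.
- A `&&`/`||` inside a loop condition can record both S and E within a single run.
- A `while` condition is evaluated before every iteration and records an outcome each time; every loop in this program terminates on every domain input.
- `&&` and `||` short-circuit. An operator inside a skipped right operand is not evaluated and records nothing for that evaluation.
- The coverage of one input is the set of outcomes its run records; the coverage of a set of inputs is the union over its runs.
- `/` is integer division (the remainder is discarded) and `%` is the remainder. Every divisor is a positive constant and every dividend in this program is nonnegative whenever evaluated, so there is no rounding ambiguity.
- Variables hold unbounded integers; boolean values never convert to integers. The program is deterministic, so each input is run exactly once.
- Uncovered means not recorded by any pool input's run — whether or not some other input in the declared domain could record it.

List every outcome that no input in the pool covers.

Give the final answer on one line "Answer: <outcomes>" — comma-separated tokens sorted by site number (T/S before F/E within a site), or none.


run #1 (b=3, t=2) runs B1->T, B2->T, B1->T, B2->F, B1->T, B2->F, B1->T, B2->F, B1->T, B2->F, B1->T, B2->F, B1->T, B2->F, ...; records B1=T, B1=F, B2=T, B2=F, B3=F, B4=E, B6=T, B7=T, B8=T
run #2 (b=5, t=6) runs B1->T, B2->F, B1->T, B2->F, B1->T, B2->F, B1->T, B2->F, B1->T, B2->F, B1->F, B4->E, B3->T, B5->T, ...; records B1=T, B1=F, B2=F, B3=T, B3=F, B4=S, B4=E, B5=T, B6=F, B7=F, B8=T
run #3 (b=7, t=3) runs B1->T, B2->T, B1->T, B2->F, B1->T, B2->F, B1->T, B2->F, B1->T, B2->F, B1->T, B2->F, B1->T, B2->F, ...; records B1=T, B1=F, B2=T, B2=F, B3=T, B3=F, B4=S, B4=E, B5=T, B6=T, B7=F, B8=F, B9=F
run #4 (b=7, t=6) runs B1->T, B2->F, B1->T, B2->F, B1->T, B2->F, B1->T, B2->F, B1->T, B2->F, B1->T, B2->F, B1->T, B2->F, ...; records B1=T, B1=F, B2=F, B3=T, B3=F, B4=S, B4=E, B5=T, B6=F, B7=F, B8=F, B9=T
run #5 (b=7, t=4) runs B1->T, B2->T, B1->T, B2->F, B1->T, B2->F, B1->T, B2->F, B1->T, B2->F, B1->T, B2->F, B1->T, B2->F, ...; records B1=T, B1=F, B2=T, B2=F, B3=T, B3=F, B4=S, B4=E, B5=F, B6=F, B7=F, B8=F, B9=T
run #6 (b=6, t=3) runs B1->T, B2->T, B1->T, B2->F, B1->T, B2->F, B1->T, B2->F, B1->T, B2->F, B1->T, B2->F, B1->F, B4->E, ...; records B1=T, B1=F, B2=T, B2=F, B3=T, B3=F, B4=S, B4=E, B5=T, B6=T, B7=F, B8=T
run #7 (b=6, t=6) runs B1->T, B2->F, B1->T, B2->F, B1->T, B2->F, B1->T, B2->F, B1->T, B2->F, B1->T, B2->F, B1->F, B4->E, ...; records B1=T, B1=F, B2=F, B3=T, B3=F, B4=S, B4=E, B5=T, B6=F, B7=F, B8=T
run #8 (b=4, t=4) runs B1->T, B2->T, B1->T, B2->F, B1->T, B2->F, B1->T, B2->F, B1->F, B4->E, B3->T, B5->F, B4->E, B3->T, ...; records B1=T, B1=F, B2=T, B2=F, B3=T, B3=F, B4=S, B4=E, B5=F, B6=F, B7=F, B8=T
run #9 (b=5, t=3) runs B1->T, B2->T, B1->T, B2->F, B1->T, B2->F, B1->T, B2->F, B1->T, B2->F, B1->F, B4->E, B3->T, B5->T, ...; records B1=T, B1=F, B2=T, B2=F, B3=T, B3=F, B4=S, B4=E, B5=T, B6=T, B7=F, B8=T
union over the pool: B1=T, B1=F, B2=T, B2=F, B3=T, B3=F, B4=S, B4=E, B5=T, B5=F, B6=T, B6=F, B7=T, B7=F, B8=T, B8=F, B9=T, B9=F
uncovered (0 of 18): none
Answer: none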